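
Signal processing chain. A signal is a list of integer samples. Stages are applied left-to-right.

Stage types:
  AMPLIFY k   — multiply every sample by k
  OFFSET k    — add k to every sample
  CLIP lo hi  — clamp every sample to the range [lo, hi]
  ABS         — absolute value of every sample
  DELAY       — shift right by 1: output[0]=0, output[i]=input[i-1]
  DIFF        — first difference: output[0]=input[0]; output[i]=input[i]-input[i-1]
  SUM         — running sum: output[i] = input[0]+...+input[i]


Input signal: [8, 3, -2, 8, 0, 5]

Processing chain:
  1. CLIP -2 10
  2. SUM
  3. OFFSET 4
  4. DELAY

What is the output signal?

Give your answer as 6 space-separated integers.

Answer: 0 12 15 13 21 21

Derivation:
Input: [8, 3, -2, 8, 0, 5]
Stage 1 (CLIP -2 10): clip(8,-2,10)=8, clip(3,-2,10)=3, clip(-2,-2,10)=-2, clip(8,-2,10)=8, clip(0,-2,10)=0, clip(5,-2,10)=5 -> [8, 3, -2, 8, 0, 5]
Stage 2 (SUM): sum[0..0]=8, sum[0..1]=11, sum[0..2]=9, sum[0..3]=17, sum[0..4]=17, sum[0..5]=22 -> [8, 11, 9, 17, 17, 22]
Stage 3 (OFFSET 4): 8+4=12, 11+4=15, 9+4=13, 17+4=21, 17+4=21, 22+4=26 -> [12, 15, 13, 21, 21, 26]
Stage 4 (DELAY): [0, 12, 15, 13, 21, 21] = [0, 12, 15, 13, 21, 21] -> [0, 12, 15, 13, 21, 21]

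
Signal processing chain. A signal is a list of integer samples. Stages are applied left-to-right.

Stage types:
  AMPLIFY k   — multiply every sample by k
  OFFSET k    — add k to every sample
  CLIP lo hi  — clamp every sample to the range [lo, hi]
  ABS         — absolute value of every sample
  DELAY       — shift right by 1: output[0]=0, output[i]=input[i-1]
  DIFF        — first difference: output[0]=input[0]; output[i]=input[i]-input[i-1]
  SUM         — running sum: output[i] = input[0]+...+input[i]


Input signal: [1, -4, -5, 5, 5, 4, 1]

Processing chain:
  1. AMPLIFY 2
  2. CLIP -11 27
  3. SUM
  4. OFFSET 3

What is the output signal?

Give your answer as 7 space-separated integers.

Input: [1, -4, -5, 5, 5, 4, 1]
Stage 1 (AMPLIFY 2): 1*2=2, -4*2=-8, -5*2=-10, 5*2=10, 5*2=10, 4*2=8, 1*2=2 -> [2, -8, -10, 10, 10, 8, 2]
Stage 2 (CLIP -11 27): clip(2,-11,27)=2, clip(-8,-11,27)=-8, clip(-10,-11,27)=-10, clip(10,-11,27)=10, clip(10,-11,27)=10, clip(8,-11,27)=8, clip(2,-11,27)=2 -> [2, -8, -10, 10, 10, 8, 2]
Stage 3 (SUM): sum[0..0]=2, sum[0..1]=-6, sum[0..2]=-16, sum[0..3]=-6, sum[0..4]=4, sum[0..5]=12, sum[0..6]=14 -> [2, -6, -16, -6, 4, 12, 14]
Stage 4 (OFFSET 3): 2+3=5, -6+3=-3, -16+3=-13, -6+3=-3, 4+3=7, 12+3=15, 14+3=17 -> [5, -3, -13, -3, 7, 15, 17]

Answer: 5 -3 -13 -3 7 15 17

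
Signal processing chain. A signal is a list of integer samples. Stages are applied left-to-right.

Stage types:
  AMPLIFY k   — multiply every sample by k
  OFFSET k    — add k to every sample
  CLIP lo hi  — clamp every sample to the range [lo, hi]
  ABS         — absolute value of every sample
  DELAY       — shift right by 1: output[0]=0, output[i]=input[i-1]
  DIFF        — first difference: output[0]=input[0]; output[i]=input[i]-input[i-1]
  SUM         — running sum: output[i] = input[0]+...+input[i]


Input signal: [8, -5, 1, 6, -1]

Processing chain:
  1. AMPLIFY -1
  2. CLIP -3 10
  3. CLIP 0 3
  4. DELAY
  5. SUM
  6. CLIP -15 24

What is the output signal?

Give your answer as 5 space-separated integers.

Input: [8, -5, 1, 6, -1]
Stage 1 (AMPLIFY -1): 8*-1=-8, -5*-1=5, 1*-1=-1, 6*-1=-6, -1*-1=1 -> [-8, 5, -1, -6, 1]
Stage 2 (CLIP -3 10): clip(-8,-3,10)=-3, clip(5,-3,10)=5, clip(-1,-3,10)=-1, clip(-6,-3,10)=-3, clip(1,-3,10)=1 -> [-3, 5, -1, -3, 1]
Stage 3 (CLIP 0 3): clip(-3,0,3)=0, clip(5,0,3)=3, clip(-1,0,3)=0, clip(-3,0,3)=0, clip(1,0,3)=1 -> [0, 3, 0, 0, 1]
Stage 4 (DELAY): [0, 0, 3, 0, 0] = [0, 0, 3, 0, 0] -> [0, 0, 3, 0, 0]
Stage 5 (SUM): sum[0..0]=0, sum[0..1]=0, sum[0..2]=3, sum[0..3]=3, sum[0..4]=3 -> [0, 0, 3, 3, 3]
Stage 6 (CLIP -15 24): clip(0,-15,24)=0, clip(0,-15,24)=0, clip(3,-15,24)=3, clip(3,-15,24)=3, clip(3,-15,24)=3 -> [0, 0, 3, 3, 3]

Answer: 0 0 3 3 3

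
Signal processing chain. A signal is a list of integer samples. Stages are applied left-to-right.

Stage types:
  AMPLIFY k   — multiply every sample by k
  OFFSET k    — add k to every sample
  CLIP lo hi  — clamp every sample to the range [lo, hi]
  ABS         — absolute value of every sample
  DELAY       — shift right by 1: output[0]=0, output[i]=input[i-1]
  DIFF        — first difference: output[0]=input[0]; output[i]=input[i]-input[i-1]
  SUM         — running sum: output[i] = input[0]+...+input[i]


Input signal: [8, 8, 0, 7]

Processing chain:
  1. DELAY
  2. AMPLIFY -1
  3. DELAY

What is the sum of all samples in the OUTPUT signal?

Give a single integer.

Input: [8, 8, 0, 7]
Stage 1 (DELAY): [0, 8, 8, 0] = [0, 8, 8, 0] -> [0, 8, 8, 0]
Stage 2 (AMPLIFY -1): 0*-1=0, 8*-1=-8, 8*-1=-8, 0*-1=0 -> [0, -8, -8, 0]
Stage 3 (DELAY): [0, 0, -8, -8] = [0, 0, -8, -8] -> [0, 0, -8, -8]
Output sum: -16

Answer: -16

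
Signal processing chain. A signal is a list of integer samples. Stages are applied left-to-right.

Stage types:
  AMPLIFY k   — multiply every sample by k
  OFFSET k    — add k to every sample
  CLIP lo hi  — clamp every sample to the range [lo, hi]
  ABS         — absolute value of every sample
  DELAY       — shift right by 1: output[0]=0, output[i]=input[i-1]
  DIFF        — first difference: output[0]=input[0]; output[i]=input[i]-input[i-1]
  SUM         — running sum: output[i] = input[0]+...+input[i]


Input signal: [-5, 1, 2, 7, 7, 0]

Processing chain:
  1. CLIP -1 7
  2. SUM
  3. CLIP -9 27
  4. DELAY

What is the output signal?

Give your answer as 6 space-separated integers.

Answer: 0 -1 0 2 9 16

Derivation:
Input: [-5, 1, 2, 7, 7, 0]
Stage 1 (CLIP -1 7): clip(-5,-1,7)=-1, clip(1,-1,7)=1, clip(2,-1,7)=2, clip(7,-1,7)=7, clip(7,-1,7)=7, clip(0,-1,7)=0 -> [-1, 1, 2, 7, 7, 0]
Stage 2 (SUM): sum[0..0]=-1, sum[0..1]=0, sum[0..2]=2, sum[0..3]=9, sum[0..4]=16, sum[0..5]=16 -> [-1, 0, 2, 9, 16, 16]
Stage 3 (CLIP -9 27): clip(-1,-9,27)=-1, clip(0,-9,27)=0, clip(2,-9,27)=2, clip(9,-9,27)=9, clip(16,-9,27)=16, clip(16,-9,27)=16 -> [-1, 0, 2, 9, 16, 16]
Stage 4 (DELAY): [0, -1, 0, 2, 9, 16] = [0, -1, 0, 2, 9, 16] -> [0, -1, 0, 2, 9, 16]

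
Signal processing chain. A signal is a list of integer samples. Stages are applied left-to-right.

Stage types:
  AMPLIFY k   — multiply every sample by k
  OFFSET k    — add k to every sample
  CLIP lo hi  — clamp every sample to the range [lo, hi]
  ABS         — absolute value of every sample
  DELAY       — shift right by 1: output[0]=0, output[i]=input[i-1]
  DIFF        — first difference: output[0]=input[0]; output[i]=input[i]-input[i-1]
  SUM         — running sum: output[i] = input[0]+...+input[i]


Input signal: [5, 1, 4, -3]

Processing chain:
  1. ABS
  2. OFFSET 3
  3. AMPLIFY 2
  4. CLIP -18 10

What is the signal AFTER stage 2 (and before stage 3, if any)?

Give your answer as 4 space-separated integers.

Input: [5, 1, 4, -3]
Stage 1 (ABS): |5|=5, |1|=1, |4|=4, |-3|=3 -> [5, 1, 4, 3]
Stage 2 (OFFSET 3): 5+3=8, 1+3=4, 4+3=7, 3+3=6 -> [8, 4, 7, 6]

Answer: 8 4 7 6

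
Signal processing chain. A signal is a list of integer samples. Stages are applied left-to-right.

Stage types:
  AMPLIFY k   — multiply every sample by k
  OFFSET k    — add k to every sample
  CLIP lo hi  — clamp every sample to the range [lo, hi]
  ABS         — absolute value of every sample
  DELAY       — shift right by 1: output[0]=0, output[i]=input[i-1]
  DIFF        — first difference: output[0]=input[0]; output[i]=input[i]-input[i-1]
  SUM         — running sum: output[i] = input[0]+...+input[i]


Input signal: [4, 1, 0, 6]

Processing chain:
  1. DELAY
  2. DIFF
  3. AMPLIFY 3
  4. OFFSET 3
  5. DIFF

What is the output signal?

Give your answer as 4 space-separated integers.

Answer: 3 12 -21 6

Derivation:
Input: [4, 1, 0, 6]
Stage 1 (DELAY): [0, 4, 1, 0] = [0, 4, 1, 0] -> [0, 4, 1, 0]
Stage 2 (DIFF): s[0]=0, 4-0=4, 1-4=-3, 0-1=-1 -> [0, 4, -3, -1]
Stage 3 (AMPLIFY 3): 0*3=0, 4*3=12, -3*3=-9, -1*3=-3 -> [0, 12, -9, -3]
Stage 4 (OFFSET 3): 0+3=3, 12+3=15, -9+3=-6, -3+3=0 -> [3, 15, -6, 0]
Stage 5 (DIFF): s[0]=3, 15-3=12, -6-15=-21, 0--6=6 -> [3, 12, -21, 6]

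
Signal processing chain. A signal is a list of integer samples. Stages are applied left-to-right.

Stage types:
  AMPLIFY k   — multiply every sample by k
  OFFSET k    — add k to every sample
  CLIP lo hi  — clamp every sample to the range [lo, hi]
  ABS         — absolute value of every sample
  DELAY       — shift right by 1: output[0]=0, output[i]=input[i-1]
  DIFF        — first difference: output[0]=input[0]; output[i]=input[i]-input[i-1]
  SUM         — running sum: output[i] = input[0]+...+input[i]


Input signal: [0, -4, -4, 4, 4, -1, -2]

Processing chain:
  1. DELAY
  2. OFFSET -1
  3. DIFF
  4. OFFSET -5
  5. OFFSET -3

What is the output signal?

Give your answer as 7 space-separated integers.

Input: [0, -4, -4, 4, 4, -1, -2]
Stage 1 (DELAY): [0, 0, -4, -4, 4, 4, -1] = [0, 0, -4, -4, 4, 4, -1] -> [0, 0, -4, -4, 4, 4, -1]
Stage 2 (OFFSET -1): 0+-1=-1, 0+-1=-1, -4+-1=-5, -4+-1=-5, 4+-1=3, 4+-1=3, -1+-1=-2 -> [-1, -1, -5, -5, 3, 3, -2]
Stage 3 (DIFF): s[0]=-1, -1--1=0, -5--1=-4, -5--5=0, 3--5=8, 3-3=0, -2-3=-5 -> [-1, 0, -4, 0, 8, 0, -5]
Stage 4 (OFFSET -5): -1+-5=-6, 0+-5=-5, -4+-5=-9, 0+-5=-5, 8+-5=3, 0+-5=-5, -5+-5=-10 -> [-6, -5, -9, -5, 3, -5, -10]
Stage 5 (OFFSET -3): -6+-3=-9, -5+-3=-8, -9+-3=-12, -5+-3=-8, 3+-3=0, -5+-3=-8, -10+-3=-13 -> [-9, -8, -12, -8, 0, -8, -13]

Answer: -9 -8 -12 -8 0 -8 -13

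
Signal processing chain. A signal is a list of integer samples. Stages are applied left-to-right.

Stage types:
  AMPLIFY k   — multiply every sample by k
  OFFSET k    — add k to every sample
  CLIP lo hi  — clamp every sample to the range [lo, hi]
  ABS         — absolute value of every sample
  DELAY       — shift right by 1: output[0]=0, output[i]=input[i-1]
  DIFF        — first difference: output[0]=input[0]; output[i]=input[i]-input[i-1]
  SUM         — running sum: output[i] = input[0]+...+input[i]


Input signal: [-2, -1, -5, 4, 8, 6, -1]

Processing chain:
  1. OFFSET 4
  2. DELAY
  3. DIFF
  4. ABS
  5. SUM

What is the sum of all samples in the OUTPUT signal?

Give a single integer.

Input: [-2, -1, -5, 4, 8, 6, -1]
Stage 1 (OFFSET 4): -2+4=2, -1+4=3, -5+4=-1, 4+4=8, 8+4=12, 6+4=10, -1+4=3 -> [2, 3, -1, 8, 12, 10, 3]
Stage 2 (DELAY): [0, 2, 3, -1, 8, 12, 10] = [0, 2, 3, -1, 8, 12, 10] -> [0, 2, 3, -1, 8, 12, 10]
Stage 3 (DIFF): s[0]=0, 2-0=2, 3-2=1, -1-3=-4, 8--1=9, 12-8=4, 10-12=-2 -> [0, 2, 1, -4, 9, 4, -2]
Stage 4 (ABS): |0|=0, |2|=2, |1|=1, |-4|=4, |9|=9, |4|=4, |-2|=2 -> [0, 2, 1, 4, 9, 4, 2]
Stage 5 (SUM): sum[0..0]=0, sum[0..1]=2, sum[0..2]=3, sum[0..3]=7, sum[0..4]=16, sum[0..5]=20, sum[0..6]=22 -> [0, 2, 3, 7, 16, 20, 22]
Output sum: 70

Answer: 70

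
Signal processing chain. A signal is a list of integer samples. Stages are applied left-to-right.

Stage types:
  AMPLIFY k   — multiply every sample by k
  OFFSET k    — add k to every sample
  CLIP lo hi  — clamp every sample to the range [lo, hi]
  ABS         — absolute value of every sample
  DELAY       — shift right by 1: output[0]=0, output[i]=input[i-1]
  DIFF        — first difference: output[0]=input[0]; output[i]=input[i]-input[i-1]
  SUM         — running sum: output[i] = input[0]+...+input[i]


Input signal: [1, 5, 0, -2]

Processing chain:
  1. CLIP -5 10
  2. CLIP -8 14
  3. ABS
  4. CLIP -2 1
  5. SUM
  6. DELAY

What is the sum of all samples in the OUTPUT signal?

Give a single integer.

Input: [1, 5, 0, -2]
Stage 1 (CLIP -5 10): clip(1,-5,10)=1, clip(5,-5,10)=5, clip(0,-5,10)=0, clip(-2,-5,10)=-2 -> [1, 5, 0, -2]
Stage 2 (CLIP -8 14): clip(1,-8,14)=1, clip(5,-8,14)=5, clip(0,-8,14)=0, clip(-2,-8,14)=-2 -> [1, 5, 0, -2]
Stage 3 (ABS): |1|=1, |5|=5, |0|=0, |-2|=2 -> [1, 5, 0, 2]
Stage 4 (CLIP -2 1): clip(1,-2,1)=1, clip(5,-2,1)=1, clip(0,-2,1)=0, clip(2,-2,1)=1 -> [1, 1, 0, 1]
Stage 5 (SUM): sum[0..0]=1, sum[0..1]=2, sum[0..2]=2, sum[0..3]=3 -> [1, 2, 2, 3]
Stage 6 (DELAY): [0, 1, 2, 2] = [0, 1, 2, 2] -> [0, 1, 2, 2]
Output sum: 5

Answer: 5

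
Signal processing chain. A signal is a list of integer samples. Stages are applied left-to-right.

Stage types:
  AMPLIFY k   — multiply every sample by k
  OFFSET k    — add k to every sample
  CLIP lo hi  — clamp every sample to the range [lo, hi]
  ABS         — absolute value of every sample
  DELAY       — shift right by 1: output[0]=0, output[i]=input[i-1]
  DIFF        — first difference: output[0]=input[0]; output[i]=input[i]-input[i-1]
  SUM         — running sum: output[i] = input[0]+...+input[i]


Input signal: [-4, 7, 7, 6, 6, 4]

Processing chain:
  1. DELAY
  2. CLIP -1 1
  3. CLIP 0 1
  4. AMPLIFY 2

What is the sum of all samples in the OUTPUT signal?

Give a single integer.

Answer: 8

Derivation:
Input: [-4, 7, 7, 6, 6, 4]
Stage 1 (DELAY): [0, -4, 7, 7, 6, 6] = [0, -4, 7, 7, 6, 6] -> [0, -4, 7, 7, 6, 6]
Stage 2 (CLIP -1 1): clip(0,-1,1)=0, clip(-4,-1,1)=-1, clip(7,-1,1)=1, clip(7,-1,1)=1, clip(6,-1,1)=1, clip(6,-1,1)=1 -> [0, -1, 1, 1, 1, 1]
Stage 3 (CLIP 0 1): clip(0,0,1)=0, clip(-1,0,1)=0, clip(1,0,1)=1, clip(1,0,1)=1, clip(1,0,1)=1, clip(1,0,1)=1 -> [0, 0, 1, 1, 1, 1]
Stage 4 (AMPLIFY 2): 0*2=0, 0*2=0, 1*2=2, 1*2=2, 1*2=2, 1*2=2 -> [0, 0, 2, 2, 2, 2]
Output sum: 8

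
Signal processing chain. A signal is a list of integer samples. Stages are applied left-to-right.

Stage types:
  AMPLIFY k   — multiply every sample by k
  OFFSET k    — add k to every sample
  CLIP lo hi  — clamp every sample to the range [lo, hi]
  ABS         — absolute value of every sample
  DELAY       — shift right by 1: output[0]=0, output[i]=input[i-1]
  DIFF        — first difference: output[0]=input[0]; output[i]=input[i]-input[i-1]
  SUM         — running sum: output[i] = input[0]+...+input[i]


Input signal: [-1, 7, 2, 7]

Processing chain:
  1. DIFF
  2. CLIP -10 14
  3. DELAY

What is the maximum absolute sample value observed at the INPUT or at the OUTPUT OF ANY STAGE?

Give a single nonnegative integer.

Answer: 8

Derivation:
Input: [-1, 7, 2, 7] (max |s|=7)
Stage 1 (DIFF): s[0]=-1, 7--1=8, 2-7=-5, 7-2=5 -> [-1, 8, -5, 5] (max |s|=8)
Stage 2 (CLIP -10 14): clip(-1,-10,14)=-1, clip(8,-10,14)=8, clip(-5,-10,14)=-5, clip(5,-10,14)=5 -> [-1, 8, -5, 5] (max |s|=8)
Stage 3 (DELAY): [0, -1, 8, -5] = [0, -1, 8, -5] -> [0, -1, 8, -5] (max |s|=8)
Overall max amplitude: 8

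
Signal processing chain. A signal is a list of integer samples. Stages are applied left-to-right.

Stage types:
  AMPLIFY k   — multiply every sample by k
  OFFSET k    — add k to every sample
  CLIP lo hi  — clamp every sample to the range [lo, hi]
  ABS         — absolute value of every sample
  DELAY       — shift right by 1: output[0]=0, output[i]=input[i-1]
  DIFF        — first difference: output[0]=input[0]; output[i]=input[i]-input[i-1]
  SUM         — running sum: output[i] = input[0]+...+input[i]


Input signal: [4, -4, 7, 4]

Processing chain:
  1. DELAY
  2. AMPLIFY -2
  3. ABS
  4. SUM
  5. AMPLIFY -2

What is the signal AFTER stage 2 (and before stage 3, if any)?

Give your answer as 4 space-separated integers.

Answer: 0 -8 8 -14

Derivation:
Input: [4, -4, 7, 4]
Stage 1 (DELAY): [0, 4, -4, 7] = [0, 4, -4, 7] -> [0, 4, -4, 7]
Stage 2 (AMPLIFY -2): 0*-2=0, 4*-2=-8, -4*-2=8, 7*-2=-14 -> [0, -8, 8, -14]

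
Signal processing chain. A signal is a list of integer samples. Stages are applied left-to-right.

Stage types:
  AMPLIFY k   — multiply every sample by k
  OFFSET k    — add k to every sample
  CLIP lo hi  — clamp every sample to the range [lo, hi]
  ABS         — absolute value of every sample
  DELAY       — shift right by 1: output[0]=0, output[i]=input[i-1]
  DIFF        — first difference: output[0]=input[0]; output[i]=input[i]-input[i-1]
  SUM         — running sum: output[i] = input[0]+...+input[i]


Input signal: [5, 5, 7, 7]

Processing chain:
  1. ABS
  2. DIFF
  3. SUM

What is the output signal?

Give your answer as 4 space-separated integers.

Answer: 5 5 7 7

Derivation:
Input: [5, 5, 7, 7]
Stage 1 (ABS): |5|=5, |5|=5, |7|=7, |7|=7 -> [5, 5, 7, 7]
Stage 2 (DIFF): s[0]=5, 5-5=0, 7-5=2, 7-7=0 -> [5, 0, 2, 0]
Stage 3 (SUM): sum[0..0]=5, sum[0..1]=5, sum[0..2]=7, sum[0..3]=7 -> [5, 5, 7, 7]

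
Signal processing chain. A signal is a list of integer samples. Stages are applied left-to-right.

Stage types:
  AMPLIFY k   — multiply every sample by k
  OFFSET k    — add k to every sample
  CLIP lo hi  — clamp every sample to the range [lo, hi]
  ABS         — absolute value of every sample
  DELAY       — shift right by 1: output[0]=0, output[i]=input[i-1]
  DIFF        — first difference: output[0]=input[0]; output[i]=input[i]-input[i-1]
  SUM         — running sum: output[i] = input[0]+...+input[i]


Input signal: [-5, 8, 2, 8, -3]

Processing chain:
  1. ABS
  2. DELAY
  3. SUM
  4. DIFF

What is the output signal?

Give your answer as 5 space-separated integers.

Input: [-5, 8, 2, 8, -3]
Stage 1 (ABS): |-5|=5, |8|=8, |2|=2, |8|=8, |-3|=3 -> [5, 8, 2, 8, 3]
Stage 2 (DELAY): [0, 5, 8, 2, 8] = [0, 5, 8, 2, 8] -> [0, 5, 8, 2, 8]
Stage 3 (SUM): sum[0..0]=0, sum[0..1]=5, sum[0..2]=13, sum[0..3]=15, sum[0..4]=23 -> [0, 5, 13, 15, 23]
Stage 4 (DIFF): s[0]=0, 5-0=5, 13-5=8, 15-13=2, 23-15=8 -> [0, 5, 8, 2, 8]

Answer: 0 5 8 2 8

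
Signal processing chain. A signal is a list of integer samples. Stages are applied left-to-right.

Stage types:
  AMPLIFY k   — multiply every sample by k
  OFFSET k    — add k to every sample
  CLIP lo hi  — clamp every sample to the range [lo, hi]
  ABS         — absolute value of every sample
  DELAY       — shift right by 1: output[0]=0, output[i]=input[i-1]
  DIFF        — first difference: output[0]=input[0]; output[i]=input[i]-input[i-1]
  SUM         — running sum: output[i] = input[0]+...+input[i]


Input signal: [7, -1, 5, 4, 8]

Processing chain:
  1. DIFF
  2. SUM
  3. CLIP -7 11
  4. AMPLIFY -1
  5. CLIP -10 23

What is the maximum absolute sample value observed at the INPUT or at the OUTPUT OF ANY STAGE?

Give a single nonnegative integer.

Answer: 8

Derivation:
Input: [7, -1, 5, 4, 8] (max |s|=8)
Stage 1 (DIFF): s[0]=7, -1-7=-8, 5--1=6, 4-5=-1, 8-4=4 -> [7, -8, 6, -1, 4] (max |s|=8)
Stage 2 (SUM): sum[0..0]=7, sum[0..1]=-1, sum[0..2]=5, sum[0..3]=4, sum[0..4]=8 -> [7, -1, 5, 4, 8] (max |s|=8)
Stage 3 (CLIP -7 11): clip(7,-7,11)=7, clip(-1,-7,11)=-1, clip(5,-7,11)=5, clip(4,-7,11)=4, clip(8,-7,11)=8 -> [7, -1, 5, 4, 8] (max |s|=8)
Stage 4 (AMPLIFY -1): 7*-1=-7, -1*-1=1, 5*-1=-5, 4*-1=-4, 8*-1=-8 -> [-7, 1, -5, -4, -8] (max |s|=8)
Stage 5 (CLIP -10 23): clip(-7,-10,23)=-7, clip(1,-10,23)=1, clip(-5,-10,23)=-5, clip(-4,-10,23)=-4, clip(-8,-10,23)=-8 -> [-7, 1, -5, -4, -8] (max |s|=8)
Overall max amplitude: 8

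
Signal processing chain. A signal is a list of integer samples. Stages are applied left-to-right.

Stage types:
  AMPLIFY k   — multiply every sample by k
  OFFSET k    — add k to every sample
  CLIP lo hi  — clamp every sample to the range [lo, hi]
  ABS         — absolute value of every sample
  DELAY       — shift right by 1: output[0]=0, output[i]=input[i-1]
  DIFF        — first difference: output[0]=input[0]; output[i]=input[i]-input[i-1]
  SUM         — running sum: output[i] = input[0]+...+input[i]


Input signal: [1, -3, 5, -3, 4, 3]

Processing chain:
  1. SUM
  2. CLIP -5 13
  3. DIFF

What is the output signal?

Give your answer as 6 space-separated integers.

Input: [1, -3, 5, -3, 4, 3]
Stage 1 (SUM): sum[0..0]=1, sum[0..1]=-2, sum[0..2]=3, sum[0..3]=0, sum[0..4]=4, sum[0..5]=7 -> [1, -2, 3, 0, 4, 7]
Stage 2 (CLIP -5 13): clip(1,-5,13)=1, clip(-2,-5,13)=-2, clip(3,-5,13)=3, clip(0,-5,13)=0, clip(4,-5,13)=4, clip(7,-5,13)=7 -> [1, -2, 3, 0, 4, 7]
Stage 3 (DIFF): s[0]=1, -2-1=-3, 3--2=5, 0-3=-3, 4-0=4, 7-4=3 -> [1, -3, 5, -3, 4, 3]

Answer: 1 -3 5 -3 4 3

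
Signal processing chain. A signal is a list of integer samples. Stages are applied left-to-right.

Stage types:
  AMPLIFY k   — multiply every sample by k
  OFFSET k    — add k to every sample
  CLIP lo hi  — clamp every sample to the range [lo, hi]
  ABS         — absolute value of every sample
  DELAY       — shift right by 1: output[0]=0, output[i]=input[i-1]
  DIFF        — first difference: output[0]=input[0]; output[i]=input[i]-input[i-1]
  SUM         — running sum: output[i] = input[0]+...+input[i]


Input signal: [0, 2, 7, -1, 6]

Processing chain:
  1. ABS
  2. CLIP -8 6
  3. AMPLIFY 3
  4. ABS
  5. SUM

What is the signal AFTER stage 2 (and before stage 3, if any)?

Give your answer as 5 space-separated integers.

Input: [0, 2, 7, -1, 6]
Stage 1 (ABS): |0|=0, |2|=2, |7|=7, |-1|=1, |6|=6 -> [0, 2, 7, 1, 6]
Stage 2 (CLIP -8 6): clip(0,-8,6)=0, clip(2,-8,6)=2, clip(7,-8,6)=6, clip(1,-8,6)=1, clip(6,-8,6)=6 -> [0, 2, 6, 1, 6]

Answer: 0 2 6 1 6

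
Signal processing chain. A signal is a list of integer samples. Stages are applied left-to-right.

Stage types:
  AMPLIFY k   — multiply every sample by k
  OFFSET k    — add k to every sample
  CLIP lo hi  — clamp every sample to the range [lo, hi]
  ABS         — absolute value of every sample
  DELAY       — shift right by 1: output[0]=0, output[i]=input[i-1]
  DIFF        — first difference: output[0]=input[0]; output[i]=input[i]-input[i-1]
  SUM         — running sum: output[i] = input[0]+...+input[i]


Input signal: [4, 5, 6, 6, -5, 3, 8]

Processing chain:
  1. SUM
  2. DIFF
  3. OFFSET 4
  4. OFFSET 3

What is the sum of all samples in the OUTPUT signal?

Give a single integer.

Input: [4, 5, 6, 6, -5, 3, 8]
Stage 1 (SUM): sum[0..0]=4, sum[0..1]=9, sum[0..2]=15, sum[0..3]=21, sum[0..4]=16, sum[0..5]=19, sum[0..6]=27 -> [4, 9, 15, 21, 16, 19, 27]
Stage 2 (DIFF): s[0]=4, 9-4=5, 15-9=6, 21-15=6, 16-21=-5, 19-16=3, 27-19=8 -> [4, 5, 6, 6, -5, 3, 8]
Stage 3 (OFFSET 4): 4+4=8, 5+4=9, 6+4=10, 6+4=10, -5+4=-1, 3+4=7, 8+4=12 -> [8, 9, 10, 10, -1, 7, 12]
Stage 4 (OFFSET 3): 8+3=11, 9+3=12, 10+3=13, 10+3=13, -1+3=2, 7+3=10, 12+3=15 -> [11, 12, 13, 13, 2, 10, 15]
Output sum: 76

Answer: 76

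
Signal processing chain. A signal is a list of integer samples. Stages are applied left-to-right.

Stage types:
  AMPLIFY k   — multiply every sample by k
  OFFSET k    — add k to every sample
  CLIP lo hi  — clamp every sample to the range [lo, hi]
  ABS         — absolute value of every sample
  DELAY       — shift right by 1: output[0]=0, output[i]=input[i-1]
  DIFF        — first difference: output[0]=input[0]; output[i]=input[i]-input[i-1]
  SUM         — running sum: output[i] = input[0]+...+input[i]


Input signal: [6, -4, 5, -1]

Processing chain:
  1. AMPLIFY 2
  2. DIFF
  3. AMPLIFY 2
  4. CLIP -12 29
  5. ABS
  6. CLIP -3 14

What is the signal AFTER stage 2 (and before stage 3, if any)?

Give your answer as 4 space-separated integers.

Answer: 12 -20 18 -12

Derivation:
Input: [6, -4, 5, -1]
Stage 1 (AMPLIFY 2): 6*2=12, -4*2=-8, 5*2=10, -1*2=-2 -> [12, -8, 10, -2]
Stage 2 (DIFF): s[0]=12, -8-12=-20, 10--8=18, -2-10=-12 -> [12, -20, 18, -12]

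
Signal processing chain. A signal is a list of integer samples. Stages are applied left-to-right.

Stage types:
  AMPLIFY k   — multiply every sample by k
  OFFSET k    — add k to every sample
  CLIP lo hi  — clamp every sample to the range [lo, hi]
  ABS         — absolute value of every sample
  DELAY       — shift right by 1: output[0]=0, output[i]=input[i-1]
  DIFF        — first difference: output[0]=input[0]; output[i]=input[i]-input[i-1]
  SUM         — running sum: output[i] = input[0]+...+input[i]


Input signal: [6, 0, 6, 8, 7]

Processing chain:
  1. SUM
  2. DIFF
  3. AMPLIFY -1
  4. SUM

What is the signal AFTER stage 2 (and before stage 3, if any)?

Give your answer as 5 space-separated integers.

Input: [6, 0, 6, 8, 7]
Stage 1 (SUM): sum[0..0]=6, sum[0..1]=6, sum[0..2]=12, sum[0..3]=20, sum[0..4]=27 -> [6, 6, 12, 20, 27]
Stage 2 (DIFF): s[0]=6, 6-6=0, 12-6=6, 20-12=8, 27-20=7 -> [6, 0, 6, 8, 7]

Answer: 6 0 6 8 7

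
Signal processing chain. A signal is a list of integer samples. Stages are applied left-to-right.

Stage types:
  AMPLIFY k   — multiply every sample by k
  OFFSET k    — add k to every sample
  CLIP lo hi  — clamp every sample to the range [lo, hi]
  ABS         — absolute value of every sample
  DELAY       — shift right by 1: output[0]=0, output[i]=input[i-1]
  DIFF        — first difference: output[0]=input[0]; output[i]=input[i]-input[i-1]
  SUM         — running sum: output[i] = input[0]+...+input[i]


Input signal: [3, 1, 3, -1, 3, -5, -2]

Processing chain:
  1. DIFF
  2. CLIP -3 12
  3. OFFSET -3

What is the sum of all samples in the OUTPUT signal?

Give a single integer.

Answer: -17

Derivation:
Input: [3, 1, 3, -1, 3, -5, -2]
Stage 1 (DIFF): s[0]=3, 1-3=-2, 3-1=2, -1-3=-4, 3--1=4, -5-3=-8, -2--5=3 -> [3, -2, 2, -4, 4, -8, 3]
Stage 2 (CLIP -3 12): clip(3,-3,12)=3, clip(-2,-3,12)=-2, clip(2,-3,12)=2, clip(-4,-3,12)=-3, clip(4,-3,12)=4, clip(-8,-3,12)=-3, clip(3,-3,12)=3 -> [3, -2, 2, -3, 4, -3, 3]
Stage 3 (OFFSET -3): 3+-3=0, -2+-3=-5, 2+-3=-1, -3+-3=-6, 4+-3=1, -3+-3=-6, 3+-3=0 -> [0, -5, -1, -6, 1, -6, 0]
Output sum: -17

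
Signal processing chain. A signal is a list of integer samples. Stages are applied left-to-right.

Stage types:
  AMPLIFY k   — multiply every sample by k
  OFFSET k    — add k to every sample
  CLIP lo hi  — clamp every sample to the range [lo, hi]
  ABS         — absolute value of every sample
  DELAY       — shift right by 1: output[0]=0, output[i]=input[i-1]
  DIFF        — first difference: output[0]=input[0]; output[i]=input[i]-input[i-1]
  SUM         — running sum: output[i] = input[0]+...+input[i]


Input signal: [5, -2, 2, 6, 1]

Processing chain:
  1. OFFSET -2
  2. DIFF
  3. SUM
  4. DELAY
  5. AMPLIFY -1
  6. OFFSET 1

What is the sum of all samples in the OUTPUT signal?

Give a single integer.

Answer: 2

Derivation:
Input: [5, -2, 2, 6, 1]
Stage 1 (OFFSET -2): 5+-2=3, -2+-2=-4, 2+-2=0, 6+-2=4, 1+-2=-1 -> [3, -4, 0, 4, -1]
Stage 2 (DIFF): s[0]=3, -4-3=-7, 0--4=4, 4-0=4, -1-4=-5 -> [3, -7, 4, 4, -5]
Stage 3 (SUM): sum[0..0]=3, sum[0..1]=-4, sum[0..2]=0, sum[0..3]=4, sum[0..4]=-1 -> [3, -4, 0, 4, -1]
Stage 4 (DELAY): [0, 3, -4, 0, 4] = [0, 3, -4, 0, 4] -> [0, 3, -4, 0, 4]
Stage 5 (AMPLIFY -1): 0*-1=0, 3*-1=-3, -4*-1=4, 0*-1=0, 4*-1=-4 -> [0, -3, 4, 0, -4]
Stage 6 (OFFSET 1): 0+1=1, -3+1=-2, 4+1=5, 0+1=1, -4+1=-3 -> [1, -2, 5, 1, -3]
Output sum: 2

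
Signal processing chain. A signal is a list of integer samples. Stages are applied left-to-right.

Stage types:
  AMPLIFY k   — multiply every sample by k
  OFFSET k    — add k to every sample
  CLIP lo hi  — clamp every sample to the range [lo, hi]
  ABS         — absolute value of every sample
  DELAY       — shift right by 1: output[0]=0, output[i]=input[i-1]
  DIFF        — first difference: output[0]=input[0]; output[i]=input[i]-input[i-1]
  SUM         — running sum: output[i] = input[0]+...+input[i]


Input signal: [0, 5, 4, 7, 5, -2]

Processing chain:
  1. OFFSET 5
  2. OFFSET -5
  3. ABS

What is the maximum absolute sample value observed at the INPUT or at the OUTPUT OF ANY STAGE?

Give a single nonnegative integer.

Answer: 12

Derivation:
Input: [0, 5, 4, 7, 5, -2] (max |s|=7)
Stage 1 (OFFSET 5): 0+5=5, 5+5=10, 4+5=9, 7+5=12, 5+5=10, -2+5=3 -> [5, 10, 9, 12, 10, 3] (max |s|=12)
Stage 2 (OFFSET -5): 5+-5=0, 10+-5=5, 9+-5=4, 12+-5=7, 10+-5=5, 3+-5=-2 -> [0, 5, 4, 7, 5, -2] (max |s|=7)
Stage 3 (ABS): |0|=0, |5|=5, |4|=4, |7|=7, |5|=5, |-2|=2 -> [0, 5, 4, 7, 5, 2] (max |s|=7)
Overall max amplitude: 12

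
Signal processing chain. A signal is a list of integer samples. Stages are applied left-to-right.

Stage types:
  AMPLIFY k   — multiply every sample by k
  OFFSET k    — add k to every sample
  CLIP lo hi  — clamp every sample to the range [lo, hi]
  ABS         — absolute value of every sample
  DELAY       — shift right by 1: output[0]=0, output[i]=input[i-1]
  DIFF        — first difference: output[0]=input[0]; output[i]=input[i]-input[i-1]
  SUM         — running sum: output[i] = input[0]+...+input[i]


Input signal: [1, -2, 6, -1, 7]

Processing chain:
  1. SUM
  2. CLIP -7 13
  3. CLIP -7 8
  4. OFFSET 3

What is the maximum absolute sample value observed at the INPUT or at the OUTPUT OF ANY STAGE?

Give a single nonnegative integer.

Answer: 11

Derivation:
Input: [1, -2, 6, -1, 7] (max |s|=7)
Stage 1 (SUM): sum[0..0]=1, sum[0..1]=-1, sum[0..2]=5, sum[0..3]=4, sum[0..4]=11 -> [1, -1, 5, 4, 11] (max |s|=11)
Stage 2 (CLIP -7 13): clip(1,-7,13)=1, clip(-1,-7,13)=-1, clip(5,-7,13)=5, clip(4,-7,13)=4, clip(11,-7,13)=11 -> [1, -1, 5, 4, 11] (max |s|=11)
Stage 3 (CLIP -7 8): clip(1,-7,8)=1, clip(-1,-7,8)=-1, clip(5,-7,8)=5, clip(4,-7,8)=4, clip(11,-7,8)=8 -> [1, -1, 5, 4, 8] (max |s|=8)
Stage 4 (OFFSET 3): 1+3=4, -1+3=2, 5+3=8, 4+3=7, 8+3=11 -> [4, 2, 8, 7, 11] (max |s|=11)
Overall max amplitude: 11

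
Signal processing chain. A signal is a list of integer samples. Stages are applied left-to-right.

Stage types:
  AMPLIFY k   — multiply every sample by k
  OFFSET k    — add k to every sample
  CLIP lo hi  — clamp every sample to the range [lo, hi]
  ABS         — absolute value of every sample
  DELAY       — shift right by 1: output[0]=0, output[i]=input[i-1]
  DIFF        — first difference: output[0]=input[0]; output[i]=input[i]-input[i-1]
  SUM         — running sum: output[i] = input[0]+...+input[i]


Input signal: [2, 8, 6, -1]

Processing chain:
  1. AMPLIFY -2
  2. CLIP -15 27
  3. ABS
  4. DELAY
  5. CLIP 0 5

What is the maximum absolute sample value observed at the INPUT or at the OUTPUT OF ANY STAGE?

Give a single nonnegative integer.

Input: [2, 8, 6, -1] (max |s|=8)
Stage 1 (AMPLIFY -2): 2*-2=-4, 8*-2=-16, 6*-2=-12, -1*-2=2 -> [-4, -16, -12, 2] (max |s|=16)
Stage 2 (CLIP -15 27): clip(-4,-15,27)=-4, clip(-16,-15,27)=-15, clip(-12,-15,27)=-12, clip(2,-15,27)=2 -> [-4, -15, -12, 2] (max |s|=15)
Stage 3 (ABS): |-4|=4, |-15|=15, |-12|=12, |2|=2 -> [4, 15, 12, 2] (max |s|=15)
Stage 4 (DELAY): [0, 4, 15, 12] = [0, 4, 15, 12] -> [0, 4, 15, 12] (max |s|=15)
Stage 5 (CLIP 0 5): clip(0,0,5)=0, clip(4,0,5)=4, clip(15,0,5)=5, clip(12,0,5)=5 -> [0, 4, 5, 5] (max |s|=5)
Overall max amplitude: 16

Answer: 16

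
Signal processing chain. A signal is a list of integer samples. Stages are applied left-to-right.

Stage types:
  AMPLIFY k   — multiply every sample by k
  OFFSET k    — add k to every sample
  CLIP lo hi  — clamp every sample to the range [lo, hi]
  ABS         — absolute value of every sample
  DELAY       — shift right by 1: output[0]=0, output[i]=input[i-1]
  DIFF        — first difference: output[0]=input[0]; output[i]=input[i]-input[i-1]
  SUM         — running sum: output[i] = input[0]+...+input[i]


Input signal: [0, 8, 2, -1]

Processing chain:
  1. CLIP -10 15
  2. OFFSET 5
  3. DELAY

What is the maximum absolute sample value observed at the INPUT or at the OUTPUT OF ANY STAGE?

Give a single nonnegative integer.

Answer: 13

Derivation:
Input: [0, 8, 2, -1] (max |s|=8)
Stage 1 (CLIP -10 15): clip(0,-10,15)=0, clip(8,-10,15)=8, clip(2,-10,15)=2, clip(-1,-10,15)=-1 -> [0, 8, 2, -1] (max |s|=8)
Stage 2 (OFFSET 5): 0+5=5, 8+5=13, 2+5=7, -1+5=4 -> [5, 13, 7, 4] (max |s|=13)
Stage 3 (DELAY): [0, 5, 13, 7] = [0, 5, 13, 7] -> [0, 5, 13, 7] (max |s|=13)
Overall max amplitude: 13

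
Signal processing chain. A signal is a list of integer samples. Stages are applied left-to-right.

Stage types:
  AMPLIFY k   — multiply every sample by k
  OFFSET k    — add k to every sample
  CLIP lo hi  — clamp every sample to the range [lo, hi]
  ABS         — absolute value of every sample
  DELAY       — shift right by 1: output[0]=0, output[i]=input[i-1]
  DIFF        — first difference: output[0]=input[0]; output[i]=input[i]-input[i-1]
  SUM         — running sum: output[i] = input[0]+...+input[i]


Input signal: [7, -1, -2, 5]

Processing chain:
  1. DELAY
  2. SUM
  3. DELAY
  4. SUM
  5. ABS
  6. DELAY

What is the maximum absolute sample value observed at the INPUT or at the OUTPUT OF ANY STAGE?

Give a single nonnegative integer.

Input: [7, -1, -2, 5] (max |s|=7)
Stage 1 (DELAY): [0, 7, -1, -2] = [0, 7, -1, -2] -> [0, 7, -1, -2] (max |s|=7)
Stage 2 (SUM): sum[0..0]=0, sum[0..1]=7, sum[0..2]=6, sum[0..3]=4 -> [0, 7, 6, 4] (max |s|=7)
Stage 3 (DELAY): [0, 0, 7, 6] = [0, 0, 7, 6] -> [0, 0, 7, 6] (max |s|=7)
Stage 4 (SUM): sum[0..0]=0, sum[0..1]=0, sum[0..2]=7, sum[0..3]=13 -> [0, 0, 7, 13] (max |s|=13)
Stage 5 (ABS): |0|=0, |0|=0, |7|=7, |13|=13 -> [0, 0, 7, 13] (max |s|=13)
Stage 6 (DELAY): [0, 0, 0, 7] = [0, 0, 0, 7] -> [0, 0, 0, 7] (max |s|=7)
Overall max amplitude: 13

Answer: 13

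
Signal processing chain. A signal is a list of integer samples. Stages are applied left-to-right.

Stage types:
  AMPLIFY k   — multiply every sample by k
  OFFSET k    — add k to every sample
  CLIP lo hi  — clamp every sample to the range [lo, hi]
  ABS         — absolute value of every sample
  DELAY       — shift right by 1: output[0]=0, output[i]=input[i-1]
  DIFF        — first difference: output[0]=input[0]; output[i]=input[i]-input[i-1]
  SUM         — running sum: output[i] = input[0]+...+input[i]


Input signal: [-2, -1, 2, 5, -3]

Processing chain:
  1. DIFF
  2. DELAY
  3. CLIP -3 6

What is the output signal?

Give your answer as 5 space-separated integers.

Answer: 0 -2 1 3 3

Derivation:
Input: [-2, -1, 2, 5, -3]
Stage 1 (DIFF): s[0]=-2, -1--2=1, 2--1=3, 5-2=3, -3-5=-8 -> [-2, 1, 3, 3, -8]
Stage 2 (DELAY): [0, -2, 1, 3, 3] = [0, -2, 1, 3, 3] -> [0, -2, 1, 3, 3]
Stage 3 (CLIP -3 6): clip(0,-3,6)=0, clip(-2,-3,6)=-2, clip(1,-3,6)=1, clip(3,-3,6)=3, clip(3,-3,6)=3 -> [0, -2, 1, 3, 3]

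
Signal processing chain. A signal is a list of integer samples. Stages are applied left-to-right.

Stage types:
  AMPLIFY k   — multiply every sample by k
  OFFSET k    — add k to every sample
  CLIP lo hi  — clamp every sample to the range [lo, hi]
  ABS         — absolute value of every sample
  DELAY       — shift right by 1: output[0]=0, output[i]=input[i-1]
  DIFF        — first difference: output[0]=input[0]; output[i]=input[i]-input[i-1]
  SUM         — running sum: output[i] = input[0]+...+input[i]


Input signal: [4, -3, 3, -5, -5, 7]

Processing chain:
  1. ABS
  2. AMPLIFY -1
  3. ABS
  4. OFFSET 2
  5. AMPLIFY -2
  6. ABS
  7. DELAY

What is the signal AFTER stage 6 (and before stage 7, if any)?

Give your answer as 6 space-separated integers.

Answer: 12 10 10 14 14 18

Derivation:
Input: [4, -3, 3, -5, -5, 7]
Stage 1 (ABS): |4|=4, |-3|=3, |3|=3, |-5|=5, |-5|=5, |7|=7 -> [4, 3, 3, 5, 5, 7]
Stage 2 (AMPLIFY -1): 4*-1=-4, 3*-1=-3, 3*-1=-3, 5*-1=-5, 5*-1=-5, 7*-1=-7 -> [-4, -3, -3, -5, -5, -7]
Stage 3 (ABS): |-4|=4, |-3|=3, |-3|=3, |-5|=5, |-5|=5, |-7|=7 -> [4, 3, 3, 5, 5, 7]
Stage 4 (OFFSET 2): 4+2=6, 3+2=5, 3+2=5, 5+2=7, 5+2=7, 7+2=9 -> [6, 5, 5, 7, 7, 9]
Stage 5 (AMPLIFY -2): 6*-2=-12, 5*-2=-10, 5*-2=-10, 7*-2=-14, 7*-2=-14, 9*-2=-18 -> [-12, -10, -10, -14, -14, -18]
Stage 6 (ABS): |-12|=12, |-10|=10, |-10|=10, |-14|=14, |-14|=14, |-18|=18 -> [12, 10, 10, 14, 14, 18]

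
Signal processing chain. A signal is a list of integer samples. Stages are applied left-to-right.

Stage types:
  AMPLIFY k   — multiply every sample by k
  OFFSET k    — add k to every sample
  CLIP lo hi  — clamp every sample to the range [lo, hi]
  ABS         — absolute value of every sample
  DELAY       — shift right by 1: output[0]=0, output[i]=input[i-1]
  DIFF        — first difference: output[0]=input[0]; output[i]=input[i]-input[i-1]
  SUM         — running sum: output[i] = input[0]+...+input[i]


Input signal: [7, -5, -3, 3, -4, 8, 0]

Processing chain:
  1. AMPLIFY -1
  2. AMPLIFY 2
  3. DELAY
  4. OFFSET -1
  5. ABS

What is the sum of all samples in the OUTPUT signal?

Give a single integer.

Input: [7, -5, -3, 3, -4, 8, 0]
Stage 1 (AMPLIFY -1): 7*-1=-7, -5*-1=5, -3*-1=3, 3*-1=-3, -4*-1=4, 8*-1=-8, 0*-1=0 -> [-7, 5, 3, -3, 4, -8, 0]
Stage 2 (AMPLIFY 2): -7*2=-14, 5*2=10, 3*2=6, -3*2=-6, 4*2=8, -8*2=-16, 0*2=0 -> [-14, 10, 6, -6, 8, -16, 0]
Stage 3 (DELAY): [0, -14, 10, 6, -6, 8, -16] = [0, -14, 10, 6, -6, 8, -16] -> [0, -14, 10, 6, -6, 8, -16]
Stage 4 (OFFSET -1): 0+-1=-1, -14+-1=-15, 10+-1=9, 6+-1=5, -6+-1=-7, 8+-1=7, -16+-1=-17 -> [-1, -15, 9, 5, -7, 7, -17]
Stage 5 (ABS): |-1|=1, |-15|=15, |9|=9, |5|=5, |-7|=7, |7|=7, |-17|=17 -> [1, 15, 9, 5, 7, 7, 17]
Output sum: 61

Answer: 61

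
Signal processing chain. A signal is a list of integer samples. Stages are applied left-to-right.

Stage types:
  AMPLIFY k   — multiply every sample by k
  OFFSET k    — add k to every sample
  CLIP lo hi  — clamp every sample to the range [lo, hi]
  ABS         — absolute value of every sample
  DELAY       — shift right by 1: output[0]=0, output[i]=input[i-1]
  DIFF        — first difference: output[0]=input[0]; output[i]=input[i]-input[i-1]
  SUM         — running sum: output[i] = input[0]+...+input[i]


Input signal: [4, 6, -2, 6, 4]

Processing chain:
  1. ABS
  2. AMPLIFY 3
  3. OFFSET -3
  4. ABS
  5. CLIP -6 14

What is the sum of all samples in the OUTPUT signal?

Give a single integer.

Input: [4, 6, -2, 6, 4]
Stage 1 (ABS): |4|=4, |6|=6, |-2|=2, |6|=6, |4|=4 -> [4, 6, 2, 6, 4]
Stage 2 (AMPLIFY 3): 4*3=12, 6*3=18, 2*3=6, 6*3=18, 4*3=12 -> [12, 18, 6, 18, 12]
Stage 3 (OFFSET -3): 12+-3=9, 18+-3=15, 6+-3=3, 18+-3=15, 12+-3=9 -> [9, 15, 3, 15, 9]
Stage 4 (ABS): |9|=9, |15|=15, |3|=3, |15|=15, |9|=9 -> [9, 15, 3, 15, 9]
Stage 5 (CLIP -6 14): clip(9,-6,14)=9, clip(15,-6,14)=14, clip(3,-6,14)=3, clip(15,-6,14)=14, clip(9,-6,14)=9 -> [9, 14, 3, 14, 9]
Output sum: 49

Answer: 49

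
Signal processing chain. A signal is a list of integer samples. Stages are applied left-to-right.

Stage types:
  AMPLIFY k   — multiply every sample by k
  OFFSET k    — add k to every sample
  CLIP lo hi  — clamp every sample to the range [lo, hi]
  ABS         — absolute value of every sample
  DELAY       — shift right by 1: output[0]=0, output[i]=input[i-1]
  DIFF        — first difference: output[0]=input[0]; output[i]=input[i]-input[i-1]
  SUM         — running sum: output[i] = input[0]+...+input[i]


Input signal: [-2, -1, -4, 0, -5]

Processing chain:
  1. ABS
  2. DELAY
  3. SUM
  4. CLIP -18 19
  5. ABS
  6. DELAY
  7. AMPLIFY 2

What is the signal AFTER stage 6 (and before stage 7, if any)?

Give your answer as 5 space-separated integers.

Answer: 0 0 2 3 7

Derivation:
Input: [-2, -1, -4, 0, -5]
Stage 1 (ABS): |-2|=2, |-1|=1, |-4|=4, |0|=0, |-5|=5 -> [2, 1, 4, 0, 5]
Stage 2 (DELAY): [0, 2, 1, 4, 0] = [0, 2, 1, 4, 0] -> [0, 2, 1, 4, 0]
Stage 3 (SUM): sum[0..0]=0, sum[0..1]=2, sum[0..2]=3, sum[0..3]=7, sum[0..4]=7 -> [0, 2, 3, 7, 7]
Stage 4 (CLIP -18 19): clip(0,-18,19)=0, clip(2,-18,19)=2, clip(3,-18,19)=3, clip(7,-18,19)=7, clip(7,-18,19)=7 -> [0, 2, 3, 7, 7]
Stage 5 (ABS): |0|=0, |2|=2, |3|=3, |7|=7, |7|=7 -> [0, 2, 3, 7, 7]
Stage 6 (DELAY): [0, 0, 2, 3, 7] = [0, 0, 2, 3, 7] -> [0, 0, 2, 3, 7]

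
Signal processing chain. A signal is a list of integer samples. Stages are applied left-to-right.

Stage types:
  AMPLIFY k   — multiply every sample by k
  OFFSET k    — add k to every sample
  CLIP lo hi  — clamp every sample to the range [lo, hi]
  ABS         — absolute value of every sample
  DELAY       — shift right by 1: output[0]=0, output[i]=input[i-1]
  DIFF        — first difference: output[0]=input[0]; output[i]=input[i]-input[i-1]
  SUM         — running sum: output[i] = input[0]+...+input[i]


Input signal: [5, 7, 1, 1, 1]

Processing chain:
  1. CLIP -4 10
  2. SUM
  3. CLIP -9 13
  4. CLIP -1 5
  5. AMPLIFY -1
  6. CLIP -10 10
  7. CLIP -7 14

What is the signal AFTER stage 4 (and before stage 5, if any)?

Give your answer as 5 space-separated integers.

Input: [5, 7, 1, 1, 1]
Stage 1 (CLIP -4 10): clip(5,-4,10)=5, clip(7,-4,10)=7, clip(1,-4,10)=1, clip(1,-4,10)=1, clip(1,-4,10)=1 -> [5, 7, 1, 1, 1]
Stage 2 (SUM): sum[0..0]=5, sum[0..1]=12, sum[0..2]=13, sum[0..3]=14, sum[0..4]=15 -> [5, 12, 13, 14, 15]
Stage 3 (CLIP -9 13): clip(5,-9,13)=5, clip(12,-9,13)=12, clip(13,-9,13)=13, clip(14,-9,13)=13, clip(15,-9,13)=13 -> [5, 12, 13, 13, 13]
Stage 4 (CLIP -1 5): clip(5,-1,5)=5, clip(12,-1,5)=5, clip(13,-1,5)=5, clip(13,-1,5)=5, clip(13,-1,5)=5 -> [5, 5, 5, 5, 5]

Answer: 5 5 5 5 5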